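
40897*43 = 1758571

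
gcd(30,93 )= 3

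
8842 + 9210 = 18052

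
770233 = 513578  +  256655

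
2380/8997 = 2380/8997 = 0.26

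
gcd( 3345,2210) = 5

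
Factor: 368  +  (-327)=41=41^1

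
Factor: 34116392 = 2^3  *  4264549^1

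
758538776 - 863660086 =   -  105121310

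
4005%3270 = 735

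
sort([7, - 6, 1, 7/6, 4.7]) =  [- 6, 1,7/6, 4.7,7]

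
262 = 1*262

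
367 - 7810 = -7443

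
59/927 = 59/927  =  0.06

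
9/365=9/365 =0.02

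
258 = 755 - 497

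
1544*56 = 86464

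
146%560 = 146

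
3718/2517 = 3718/2517 = 1.48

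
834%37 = 20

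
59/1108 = 59/1108 = 0.05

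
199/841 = 199/841= 0.24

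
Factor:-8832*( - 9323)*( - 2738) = - 2^8* 3^1 *23^1*37^2 * 9323^1=- 225448935168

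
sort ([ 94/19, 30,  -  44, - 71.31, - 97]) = [ - 97, - 71.31,  -  44, 94/19,30]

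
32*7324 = 234368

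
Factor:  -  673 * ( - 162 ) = 2^1*3^4*673^1= 109026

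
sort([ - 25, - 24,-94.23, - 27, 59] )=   [ - 94.23 ,- 27  ,-25, - 24, 59 ] 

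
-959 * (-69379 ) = 66534461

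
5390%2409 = 572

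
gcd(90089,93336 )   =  1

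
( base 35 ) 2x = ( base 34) 31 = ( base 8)147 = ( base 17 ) 61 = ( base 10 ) 103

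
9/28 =9/28 = 0.32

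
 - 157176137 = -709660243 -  - 552484106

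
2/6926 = 1/3463 = 0.00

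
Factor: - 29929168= - 2^4 * 67^1*27919^1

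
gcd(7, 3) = 1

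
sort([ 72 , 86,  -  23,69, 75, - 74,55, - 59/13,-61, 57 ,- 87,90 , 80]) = [ - 87, - 74, - 61 , - 23,  -  59/13, 55 , 57,  69 , 72, 75, 80,86, 90]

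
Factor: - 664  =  -2^3*83^1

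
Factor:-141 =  -3^1*47^1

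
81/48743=81/48743 = 0.00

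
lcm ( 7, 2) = 14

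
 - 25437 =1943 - 27380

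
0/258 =0 = 0.00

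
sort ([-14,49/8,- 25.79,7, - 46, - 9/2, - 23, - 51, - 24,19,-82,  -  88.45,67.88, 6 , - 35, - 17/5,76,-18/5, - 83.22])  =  [-88.45, - 83.22,-82, - 51, - 46, - 35, -25.79,-24, - 23,  -  14,-9/2 , - 18/5,-17/5, 6,49/8,7,19,67.88, 76] 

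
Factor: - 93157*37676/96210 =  - 1754891566/48105  =  - 2^1*3^ ( - 2 )*5^( - 1)*19^1*1069^( - 1)*4903^1*9419^1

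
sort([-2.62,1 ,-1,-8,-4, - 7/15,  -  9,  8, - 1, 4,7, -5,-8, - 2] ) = [ - 9,-8, - 8,- 5,-4,-2.62, - 2, - 1,  -  1, - 7/15,1,4, 7, 8]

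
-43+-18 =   -  61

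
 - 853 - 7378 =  - 8231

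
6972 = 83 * 84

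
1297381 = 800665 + 496716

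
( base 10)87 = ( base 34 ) 2j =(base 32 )2n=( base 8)127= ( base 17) 52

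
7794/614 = 3897/307 =12.69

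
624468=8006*78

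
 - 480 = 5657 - 6137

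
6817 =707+6110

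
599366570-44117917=555248653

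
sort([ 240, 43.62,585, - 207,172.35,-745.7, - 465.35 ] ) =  [ - 745.7, - 465.35, - 207, 43.62,172.35,240,585]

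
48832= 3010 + 45822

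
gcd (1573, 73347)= 1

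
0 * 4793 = 0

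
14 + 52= 66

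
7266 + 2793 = 10059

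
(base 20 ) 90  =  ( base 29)66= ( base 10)180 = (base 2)10110100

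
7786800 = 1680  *4635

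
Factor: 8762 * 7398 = 64821276=2^2*3^3*13^1*137^1*337^1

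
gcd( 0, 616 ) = 616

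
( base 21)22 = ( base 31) 1d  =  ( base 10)44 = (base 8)54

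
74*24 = 1776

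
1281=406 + 875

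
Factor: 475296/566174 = 237648/283087 = 2^4 * 3^1*7^ ( - 1)*37^(-1) * 1093^( - 1 )*4951^1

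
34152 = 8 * 4269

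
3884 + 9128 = 13012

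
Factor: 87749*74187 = 6509835063 = 3^2 * 47^1*1867^1 * 8243^1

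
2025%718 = 589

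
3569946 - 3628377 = -58431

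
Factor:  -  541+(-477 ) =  - 2^1*509^1= - 1018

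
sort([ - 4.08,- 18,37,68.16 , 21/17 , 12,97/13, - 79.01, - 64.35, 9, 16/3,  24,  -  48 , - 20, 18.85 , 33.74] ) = [ - 79.01,-64.35, - 48, -20, - 18, - 4.08 , 21/17, 16/3,  97/13, 9, 12 , 18.85, 24, 33.74,37,68.16 ]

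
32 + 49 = 81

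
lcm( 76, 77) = 5852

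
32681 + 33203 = 65884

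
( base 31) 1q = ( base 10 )57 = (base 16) 39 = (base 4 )321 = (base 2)111001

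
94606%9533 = 8809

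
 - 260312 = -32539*8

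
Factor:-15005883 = -3^1 *17^1*59^1  *  4987^1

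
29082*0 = 0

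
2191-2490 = -299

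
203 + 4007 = 4210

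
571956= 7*81708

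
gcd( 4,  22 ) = 2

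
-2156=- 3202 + 1046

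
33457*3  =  100371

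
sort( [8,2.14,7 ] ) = [2.14, 7, 8 ]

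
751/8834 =751/8834 = 0.09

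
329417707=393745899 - 64328192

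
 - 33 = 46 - 79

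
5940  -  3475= 2465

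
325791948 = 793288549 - 467496601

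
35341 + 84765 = 120106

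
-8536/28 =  - 2134/7 = - 304.86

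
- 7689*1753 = - 13478817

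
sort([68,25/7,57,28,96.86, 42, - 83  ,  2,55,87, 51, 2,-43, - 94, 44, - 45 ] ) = [  -  94,- 83,-45, - 43, 2,2, 25/7,28, 42,44, 51,55, 57,68, 87,96.86]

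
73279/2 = 73279/2 = 36639.50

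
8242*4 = 32968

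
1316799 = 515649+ 801150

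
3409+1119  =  4528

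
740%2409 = 740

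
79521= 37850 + 41671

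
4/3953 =4/3953 = 0.00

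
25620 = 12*2135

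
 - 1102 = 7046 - 8148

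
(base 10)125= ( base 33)3q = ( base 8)175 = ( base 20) 65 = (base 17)76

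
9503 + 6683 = 16186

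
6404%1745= 1169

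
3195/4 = 3195/4 =798.75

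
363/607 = 363/607 = 0.60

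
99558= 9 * 11062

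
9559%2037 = 1411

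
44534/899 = 44534/899 = 49.54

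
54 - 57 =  - 3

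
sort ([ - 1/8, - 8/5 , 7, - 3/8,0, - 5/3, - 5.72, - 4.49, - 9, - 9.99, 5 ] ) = [ - 9.99, - 9, - 5.72, - 4.49, - 5/3, - 8/5, - 3/8,-1/8, 0, 5,7] 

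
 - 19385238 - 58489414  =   - 77874652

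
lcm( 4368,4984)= 388752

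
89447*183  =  16368801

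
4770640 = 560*8519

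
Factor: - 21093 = -3^1*79^1*89^1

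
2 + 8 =10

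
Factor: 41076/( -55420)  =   - 63/85 = -3^2*5^( - 1)*7^1*17^( - 1 )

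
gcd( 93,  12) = 3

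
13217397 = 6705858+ 6511539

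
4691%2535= 2156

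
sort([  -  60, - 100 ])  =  [ - 100, - 60]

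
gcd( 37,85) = 1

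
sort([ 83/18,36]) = [ 83/18,36 ] 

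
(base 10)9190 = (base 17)1EDA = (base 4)2033212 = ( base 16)23e6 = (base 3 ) 110121101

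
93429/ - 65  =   - 93429/65 = -  1437.37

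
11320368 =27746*408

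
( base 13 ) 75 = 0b1100000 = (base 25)3l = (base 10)96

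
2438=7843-5405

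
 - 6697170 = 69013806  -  75710976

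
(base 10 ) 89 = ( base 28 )35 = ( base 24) 3H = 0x59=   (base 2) 1011001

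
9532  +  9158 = 18690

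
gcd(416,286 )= 26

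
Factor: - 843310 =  - 2^1*5^1*13^2 * 499^1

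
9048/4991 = 9048/4991 = 1.81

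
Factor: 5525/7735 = 5/7=5^1*7^( - 1)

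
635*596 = 378460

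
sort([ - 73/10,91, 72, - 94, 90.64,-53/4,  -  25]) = [ - 94, - 25, - 53/4,-73/10,72, 90.64,91]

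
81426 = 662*123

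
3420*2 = 6840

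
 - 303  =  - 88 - 215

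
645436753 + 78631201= 724067954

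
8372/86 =4186/43 = 97.35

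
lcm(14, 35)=70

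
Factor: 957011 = 11^1 * 19^2 * 241^1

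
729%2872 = 729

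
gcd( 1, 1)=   1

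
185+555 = 740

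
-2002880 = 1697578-3700458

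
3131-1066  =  2065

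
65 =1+64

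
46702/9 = 46702/9 = 5189.11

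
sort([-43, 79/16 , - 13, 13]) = [-43,-13, 79/16, 13] 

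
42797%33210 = 9587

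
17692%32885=17692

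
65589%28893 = 7803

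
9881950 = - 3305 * ( - 2990 ) 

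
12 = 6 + 6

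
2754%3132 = 2754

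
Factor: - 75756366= - 2^1*3^2*7^1*601241^1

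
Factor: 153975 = 3^1*5^2*2053^1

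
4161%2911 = 1250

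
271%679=271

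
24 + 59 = 83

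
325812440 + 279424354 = 605236794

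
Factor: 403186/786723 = 2^1*3^(-1)*31^1 * 929^1*37463^( - 1) = 57598/112389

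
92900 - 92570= 330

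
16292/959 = 16292/959 = 16.99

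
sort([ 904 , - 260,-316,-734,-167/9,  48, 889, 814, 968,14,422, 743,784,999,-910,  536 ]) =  [-910, - 734, - 316,-260,-167/9,  14, 48, 422,536,743, 784 , 814, 889,  904, 968,  999]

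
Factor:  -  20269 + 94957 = 74688 = 2^6*3^1*389^1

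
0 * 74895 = 0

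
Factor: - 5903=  - 5903^1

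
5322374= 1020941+4301433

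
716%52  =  40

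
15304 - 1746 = 13558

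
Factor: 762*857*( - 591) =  - 385943094 = - 2^1*3^2*127^1*197^1*857^1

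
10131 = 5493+4638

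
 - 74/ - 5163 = 74/5163 = 0.01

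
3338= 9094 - 5756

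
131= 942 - 811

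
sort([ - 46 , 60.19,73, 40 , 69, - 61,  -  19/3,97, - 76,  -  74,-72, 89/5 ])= [ - 76, - 74,  -  72, - 61 , - 46,-19/3,  89/5, 40 , 60.19,69,73, 97]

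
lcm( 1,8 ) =8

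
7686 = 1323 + 6363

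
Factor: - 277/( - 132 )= 2^(-2 ) *3^(  -  1)*11^( - 1)*277^1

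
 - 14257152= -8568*1664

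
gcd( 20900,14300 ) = 1100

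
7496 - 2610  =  4886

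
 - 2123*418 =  - 887414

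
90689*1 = 90689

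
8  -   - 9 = 17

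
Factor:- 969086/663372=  - 2^( - 1 )*3^(  -  2 ) * 18427^( - 1 ) * 484543^1= - 484543/331686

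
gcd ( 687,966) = 3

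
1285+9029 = 10314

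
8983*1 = 8983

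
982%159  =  28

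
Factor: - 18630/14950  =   - 81/65 =- 3^4 * 5^(-1)*13^( - 1 ) 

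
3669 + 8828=12497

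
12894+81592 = 94486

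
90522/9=10058 = 10058.00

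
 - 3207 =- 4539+1332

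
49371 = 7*7053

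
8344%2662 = 358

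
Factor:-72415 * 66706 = -2^1*5^1*7^1*2069^1*33353^1= - 4830514990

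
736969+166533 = 903502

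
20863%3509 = 3318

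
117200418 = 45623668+71576750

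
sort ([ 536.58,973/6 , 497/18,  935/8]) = [497/18, 935/8, 973/6, 536.58] 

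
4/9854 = 2/4927 = 0.00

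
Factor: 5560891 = 7^1*794413^1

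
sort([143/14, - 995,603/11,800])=[-995,143/14,603/11, 800 ]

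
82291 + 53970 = 136261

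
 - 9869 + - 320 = - 10189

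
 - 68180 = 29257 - 97437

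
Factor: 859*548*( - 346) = - 2^3*137^1*173^1*859^1 =-162873272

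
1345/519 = 1345/519=2.59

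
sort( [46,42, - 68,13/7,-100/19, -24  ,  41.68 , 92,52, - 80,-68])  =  [  -  80,-68 ,-68, - 24, - 100/19,13/7,  41.68,42,46, 52,92 ]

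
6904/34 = 3452/17  =  203.06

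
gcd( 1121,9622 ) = 1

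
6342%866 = 280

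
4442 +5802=10244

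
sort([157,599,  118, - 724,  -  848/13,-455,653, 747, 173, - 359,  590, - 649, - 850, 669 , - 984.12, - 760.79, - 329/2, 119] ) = [ - 984.12, - 850, - 760.79, - 724, - 649,  -  455, - 359, - 329/2, - 848/13 , 118,119, 157, 173, 590,599, 653, 669, 747] 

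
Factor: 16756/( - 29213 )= - 2^2 * 59^1 * 71^1*131^( - 1 ) * 223^ ( - 1 ) 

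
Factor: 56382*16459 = 2^1*3^1 * 109^1*151^1*9397^1 = 927991338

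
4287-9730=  - 5443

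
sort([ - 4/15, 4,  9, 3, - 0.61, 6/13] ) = [-0.61,-4/15, 6/13, 3, 4,9]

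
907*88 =79816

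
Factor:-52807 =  - 52807^1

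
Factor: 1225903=7^1 *175129^1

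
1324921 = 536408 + 788513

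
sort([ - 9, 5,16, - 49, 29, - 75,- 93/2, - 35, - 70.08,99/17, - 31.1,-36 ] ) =[ - 75, - 70.08 , - 49 , - 93/2,-36, - 35,-31.1, -9, 5,99/17,16, 29 ]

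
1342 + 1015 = 2357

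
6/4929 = 2/1643 = 0.00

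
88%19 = 12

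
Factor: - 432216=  - 2^3*3^4*23^1  *29^1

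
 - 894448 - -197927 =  - 696521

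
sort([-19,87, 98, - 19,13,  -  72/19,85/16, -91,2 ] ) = [-91,-19, - 19, -72/19, 2,  85/16,13,87,98]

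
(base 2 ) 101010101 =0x155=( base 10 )341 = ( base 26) D3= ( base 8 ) 525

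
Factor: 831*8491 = 3^1*7^1*277^1 * 1213^1= 7056021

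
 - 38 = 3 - 41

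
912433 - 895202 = 17231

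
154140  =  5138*30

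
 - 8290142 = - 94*88193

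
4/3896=1/974 = 0.00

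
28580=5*5716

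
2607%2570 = 37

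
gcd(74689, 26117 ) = 1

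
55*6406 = 352330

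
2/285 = 2/285= 0.01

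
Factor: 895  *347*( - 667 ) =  - 207146855 = -5^1*23^1*29^1*179^1*347^1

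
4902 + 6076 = 10978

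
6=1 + 5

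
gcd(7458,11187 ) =3729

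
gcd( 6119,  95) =1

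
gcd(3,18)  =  3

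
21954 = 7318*3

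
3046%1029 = 988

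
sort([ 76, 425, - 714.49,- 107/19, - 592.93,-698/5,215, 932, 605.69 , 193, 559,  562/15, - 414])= [ - 714.49,  -  592.93, - 414, - 698/5,-107/19, 562/15,76,193,215,425, 559,605.69,  932]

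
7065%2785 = 1495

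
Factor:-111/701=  - 3^1*37^1* 701^(  -  1 ) 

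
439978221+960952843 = 1400931064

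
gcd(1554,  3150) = 42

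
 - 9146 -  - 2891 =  - 6255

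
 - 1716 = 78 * ( - 22) 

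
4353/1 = 4353 = 4353.00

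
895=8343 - 7448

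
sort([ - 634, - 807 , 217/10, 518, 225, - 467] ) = [  -  807, - 634,-467 , 217/10, 225, 518] 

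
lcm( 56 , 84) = 168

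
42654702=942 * 45281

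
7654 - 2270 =5384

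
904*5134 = 4641136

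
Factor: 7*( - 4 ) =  - 2^2*7^1 = - 28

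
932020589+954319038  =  1886339627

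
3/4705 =3/4705 = 0.00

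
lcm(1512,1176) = 10584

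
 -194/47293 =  - 194/47293 =- 0.00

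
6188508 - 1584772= 4603736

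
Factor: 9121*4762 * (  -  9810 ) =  - 2^2*3^2*5^1 * 7^1 *109^1*1303^1*2381^1= - 426089521620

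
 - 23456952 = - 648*36199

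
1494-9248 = - 7754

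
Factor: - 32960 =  - 2^6*5^1*103^1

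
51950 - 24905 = 27045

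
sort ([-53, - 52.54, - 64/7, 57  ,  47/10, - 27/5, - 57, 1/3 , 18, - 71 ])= [ - 71,  -  57 , - 53, - 52.54,- 64/7, - 27/5,1/3 , 47/10, 18,57]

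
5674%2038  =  1598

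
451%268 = 183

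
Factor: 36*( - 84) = - 3024 =-  2^4*3^3*7^1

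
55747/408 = 136 + 259/408 = 136.63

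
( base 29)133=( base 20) 26b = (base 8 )1643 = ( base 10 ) 931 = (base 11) 777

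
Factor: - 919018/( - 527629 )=2^1 * 17^( - 1 )*41^( - 1 ) * 757^ ( - 1 )* 459509^1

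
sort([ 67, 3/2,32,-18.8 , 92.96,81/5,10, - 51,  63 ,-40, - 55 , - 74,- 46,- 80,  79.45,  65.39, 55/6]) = [ -80 ,-74, - 55,  -  51,-46,-40, - 18.8,3/2,55/6, 10, 81/5,  32, 63,65.39, 67, 79.45, 92.96 ]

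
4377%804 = 357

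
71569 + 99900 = 171469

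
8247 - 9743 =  - 1496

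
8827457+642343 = 9469800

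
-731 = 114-845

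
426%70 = 6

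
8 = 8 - 0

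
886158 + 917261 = 1803419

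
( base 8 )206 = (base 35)3t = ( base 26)54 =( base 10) 134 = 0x86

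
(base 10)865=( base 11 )717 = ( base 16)361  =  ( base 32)R1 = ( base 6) 4001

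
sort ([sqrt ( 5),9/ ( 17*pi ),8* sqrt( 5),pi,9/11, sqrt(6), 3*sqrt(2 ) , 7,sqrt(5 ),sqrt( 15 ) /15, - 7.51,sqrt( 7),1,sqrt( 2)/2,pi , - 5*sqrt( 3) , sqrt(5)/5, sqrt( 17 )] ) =[ - 5*sqrt(3),-7.51,9/( 17*pi ) , sqrt(15) /15,sqrt(5 ) /5, sqrt( 2 ) /2,9/11 , 1,sqrt( 5 ) , sqrt( 5),sqrt ( 6 ),sqrt(7 ) , pi, pi,sqrt ( 17 ),3*sqrt( 2 ), 7 , 8*sqrt(5 )]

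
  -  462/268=-2  +  37/134  =  - 1.72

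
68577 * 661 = 45329397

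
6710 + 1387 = 8097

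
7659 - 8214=-555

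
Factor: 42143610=2^1*3^1*5^1*311^1*4517^1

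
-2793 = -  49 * 57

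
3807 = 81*47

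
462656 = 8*57832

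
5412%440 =132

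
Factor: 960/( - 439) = - 2^6*3^1*5^1*439^( - 1)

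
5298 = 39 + 5259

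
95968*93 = 8925024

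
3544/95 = 37  +  29/95 = 37.31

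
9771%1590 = 231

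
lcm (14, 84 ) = 84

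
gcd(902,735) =1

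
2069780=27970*74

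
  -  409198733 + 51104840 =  - 358093893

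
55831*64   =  3573184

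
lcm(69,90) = 2070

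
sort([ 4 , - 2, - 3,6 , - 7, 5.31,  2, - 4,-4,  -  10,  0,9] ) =[ - 10, - 7,-4,-4 , - 3, - 2,0, 2 , 4, 5.31, 6, 9]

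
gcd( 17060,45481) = 1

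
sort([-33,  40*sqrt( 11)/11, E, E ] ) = [-33,E, E,40*sqrt( 11 )/11] 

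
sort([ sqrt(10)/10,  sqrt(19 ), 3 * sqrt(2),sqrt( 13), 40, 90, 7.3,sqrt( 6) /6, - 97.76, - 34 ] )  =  [ - 97.76, - 34, sqrt( 10 )/10,sqrt(6 )/6, sqrt ( 13), 3*sqrt( 2),sqrt(19), 7.3,  40, 90]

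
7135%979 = 282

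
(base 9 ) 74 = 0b1000011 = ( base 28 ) 2b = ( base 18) 3d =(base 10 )67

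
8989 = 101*89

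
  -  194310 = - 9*21590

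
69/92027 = 69/92027  =  0.00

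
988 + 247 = 1235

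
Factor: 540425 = 5^2*21617^1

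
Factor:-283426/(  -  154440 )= 2^( - 2 ) * 3^( - 3)*5^( - 1)*991^1= 991/540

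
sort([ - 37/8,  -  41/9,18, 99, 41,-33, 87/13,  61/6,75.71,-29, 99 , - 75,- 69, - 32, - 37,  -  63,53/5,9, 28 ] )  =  [ - 75, - 69, - 63, - 37, - 33 , - 32, - 29 , - 37/8, - 41/9, 87/13,9,61/6,53/5,18,28,41,75.71,99,99]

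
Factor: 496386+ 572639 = 1069025 = 5^2 * 61^1*701^1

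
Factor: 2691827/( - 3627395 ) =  - 5^( - 1)*725479^(- 1) * 2691827^1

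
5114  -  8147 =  - 3033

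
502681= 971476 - 468795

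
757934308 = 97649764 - - 660284544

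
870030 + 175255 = 1045285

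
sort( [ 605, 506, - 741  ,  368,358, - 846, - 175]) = [ - 846, - 741,-175, 358, 368, 506, 605] 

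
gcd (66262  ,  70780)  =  2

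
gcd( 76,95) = 19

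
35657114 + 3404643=39061757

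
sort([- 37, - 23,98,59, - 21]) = [ - 37, - 23, - 21, 59,98]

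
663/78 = 8 + 1/2=8.50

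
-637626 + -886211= - 1523837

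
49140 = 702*70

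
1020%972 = 48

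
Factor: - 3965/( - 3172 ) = 2^( - 2)*5^1 = 5/4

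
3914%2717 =1197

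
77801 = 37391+40410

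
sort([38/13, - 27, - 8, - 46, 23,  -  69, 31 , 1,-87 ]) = [ - 87, - 69 , - 46 , - 27, - 8, 1,  38/13, 23,  31 ]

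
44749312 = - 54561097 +99310409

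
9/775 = 9/775 = 0.01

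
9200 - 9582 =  - 382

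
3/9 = 1/3 = 0.33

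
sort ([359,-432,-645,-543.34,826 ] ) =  [-645, - 543.34, - 432, 359, 826]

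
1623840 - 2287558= - 663718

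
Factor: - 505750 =  -  2^1*5^3*7^1*17^2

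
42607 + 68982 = 111589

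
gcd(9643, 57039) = 1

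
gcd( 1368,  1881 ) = 171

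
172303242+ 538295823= 710599065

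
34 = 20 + 14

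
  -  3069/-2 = 1534  +  1/2 = 1534.50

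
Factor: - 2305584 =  - 2^4 * 3^5 * 593^1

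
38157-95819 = -57662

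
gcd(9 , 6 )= 3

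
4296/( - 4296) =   -  1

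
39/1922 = 39/1922 = 0.02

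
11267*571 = 6433457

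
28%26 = 2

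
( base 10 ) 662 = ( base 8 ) 1226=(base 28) NI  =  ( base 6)3022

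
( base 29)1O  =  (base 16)35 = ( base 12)45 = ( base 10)53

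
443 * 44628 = 19770204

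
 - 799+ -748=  - 1547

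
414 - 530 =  - 116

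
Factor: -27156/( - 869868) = 31/993 = 3^( - 1 )*31^1*331^( - 1)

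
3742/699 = 5+247/699 =5.35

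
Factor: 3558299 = 3558299^1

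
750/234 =125/39= 3.21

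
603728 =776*778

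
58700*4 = 234800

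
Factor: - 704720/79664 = - 5^1*13^ ( - 1)* 23^1 =- 115/13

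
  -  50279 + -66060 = - 116339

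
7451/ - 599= - 13  +  336/599 = - 12.44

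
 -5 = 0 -5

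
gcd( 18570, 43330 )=6190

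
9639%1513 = 561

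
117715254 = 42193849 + 75521405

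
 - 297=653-950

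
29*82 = 2378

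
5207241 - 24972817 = - 19765576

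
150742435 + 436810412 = 587552847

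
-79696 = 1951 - 81647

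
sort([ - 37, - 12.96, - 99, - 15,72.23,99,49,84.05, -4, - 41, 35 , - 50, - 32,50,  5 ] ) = [ - 99,- 50, - 41, - 37, - 32,-15, - 12.96, - 4,5 , 35,  49 , 50,72.23,84.05,99 ] 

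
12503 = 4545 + 7958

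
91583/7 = 13083+2/7 = 13083.29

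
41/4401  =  41/4401 = 0.01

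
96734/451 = 214 + 20/41 = 214.49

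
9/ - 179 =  - 9/179 = - 0.05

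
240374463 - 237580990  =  2793473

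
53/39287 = 53/39287 = 0.00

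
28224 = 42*672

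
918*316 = 290088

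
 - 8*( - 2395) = 19160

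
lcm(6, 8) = 24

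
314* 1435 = 450590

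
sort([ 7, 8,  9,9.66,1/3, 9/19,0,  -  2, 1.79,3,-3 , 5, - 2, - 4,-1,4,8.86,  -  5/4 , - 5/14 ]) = [ - 4 , - 3, - 2,  -  2, - 5/4, - 1 , - 5/14 , 0  ,  1/3, 9/19  ,  1.79, 3,4 , 5,7,8, 8.86, 9,9.66 ]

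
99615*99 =9861885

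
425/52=8 + 9/52 = 8.17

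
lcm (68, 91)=6188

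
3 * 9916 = 29748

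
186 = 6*31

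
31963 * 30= 958890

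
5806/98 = 2903/49 = 59.24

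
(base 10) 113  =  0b1110001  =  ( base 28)41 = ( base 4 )1301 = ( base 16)71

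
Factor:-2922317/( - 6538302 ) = 171901/384606 =2^(-1)*3^( - 2 )*23^( - 1)*397^1*433^1*929^( - 1 ) 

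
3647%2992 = 655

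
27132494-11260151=15872343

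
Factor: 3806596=2^2*951649^1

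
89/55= 89/55 = 1.62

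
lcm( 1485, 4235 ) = 114345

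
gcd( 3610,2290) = 10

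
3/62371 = 3/62371= 0.00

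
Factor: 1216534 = 2^1* 11^3*457^1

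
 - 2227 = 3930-6157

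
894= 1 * 894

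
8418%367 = 344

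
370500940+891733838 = 1262234778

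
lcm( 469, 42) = 2814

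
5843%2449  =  945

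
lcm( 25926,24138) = 700002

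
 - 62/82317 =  - 1+82255/82317  =  -0.00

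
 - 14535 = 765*(-19 ) 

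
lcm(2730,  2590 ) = 101010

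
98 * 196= 19208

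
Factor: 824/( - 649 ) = - 2^3* 11^( - 1)*59^( - 1)  *  103^1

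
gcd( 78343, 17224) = 1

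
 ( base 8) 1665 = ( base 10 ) 949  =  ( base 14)4BB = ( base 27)184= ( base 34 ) rv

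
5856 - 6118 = -262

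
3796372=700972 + 3095400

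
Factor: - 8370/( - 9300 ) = 2^ ( - 1 )*3^2*5^( - 1) =9/10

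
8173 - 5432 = 2741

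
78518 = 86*913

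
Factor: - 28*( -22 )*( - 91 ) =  - 2^3*7^2*11^1*13^1=-56056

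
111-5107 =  - 4996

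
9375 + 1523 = 10898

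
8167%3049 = 2069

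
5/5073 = 5/5073 = 0.00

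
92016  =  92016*1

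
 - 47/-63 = 47/63 = 0.75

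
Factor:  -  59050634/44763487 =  - 2^1*19^( - 1)*293^1*100769^1*2355973^( - 1)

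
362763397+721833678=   1084597075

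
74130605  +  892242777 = 966373382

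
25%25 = 0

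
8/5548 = 2/1387 = 0.00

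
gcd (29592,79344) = 72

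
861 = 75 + 786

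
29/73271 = 29/73271 = 0.00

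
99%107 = 99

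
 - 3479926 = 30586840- 34066766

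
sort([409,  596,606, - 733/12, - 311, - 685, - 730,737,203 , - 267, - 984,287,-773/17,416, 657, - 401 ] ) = [ - 984,  -  730 , - 685, - 401, - 311,-267,-733/12, - 773/17, 203,287,409,416,596,606,  657,737] 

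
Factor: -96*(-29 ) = 2^5*3^1*29^1 = 2784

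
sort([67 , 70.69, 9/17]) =[9/17,67 , 70.69]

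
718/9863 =718/9863 = 0.07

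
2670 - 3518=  - 848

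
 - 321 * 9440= - 3030240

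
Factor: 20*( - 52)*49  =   - 50960=   - 2^4*5^1*7^2*13^1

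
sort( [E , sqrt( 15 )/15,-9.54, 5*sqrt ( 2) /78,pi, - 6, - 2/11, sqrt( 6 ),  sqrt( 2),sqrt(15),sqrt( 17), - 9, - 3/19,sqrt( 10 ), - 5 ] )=[ - 9.54, - 9 , - 6 ,  -  5,  -  2/11,- 3/19,5*sqrt( 2 ) /78,  sqrt( 15 ) /15, sqrt (2),  sqrt(6),E,pi,sqrt( 10),sqrt(15), sqrt( 17 ) ] 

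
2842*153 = 434826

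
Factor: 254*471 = 119634 = 2^1*3^1*127^1*157^1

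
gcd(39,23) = 1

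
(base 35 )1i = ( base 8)65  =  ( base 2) 110101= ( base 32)1l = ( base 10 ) 53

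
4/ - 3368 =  - 1/842 = -0.00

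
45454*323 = 14681642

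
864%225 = 189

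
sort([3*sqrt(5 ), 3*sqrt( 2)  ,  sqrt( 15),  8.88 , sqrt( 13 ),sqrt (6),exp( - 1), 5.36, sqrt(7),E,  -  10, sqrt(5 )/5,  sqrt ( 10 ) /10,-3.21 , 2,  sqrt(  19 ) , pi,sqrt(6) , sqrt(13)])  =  [ - 10 , - 3.21,sqrt(10)/10,exp( - 1 ),sqrt(5 )/5, 2,sqrt(6), sqrt( 6 ),  sqrt(7 ), E,  pi,sqrt( 13 ),sqrt ( 13), sqrt( 15 ), 3*sqrt(2), sqrt ( 19 ), 5.36,3*sqrt(5), 8.88 ] 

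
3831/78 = 49  +  3/26 = 49.12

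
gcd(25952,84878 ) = 2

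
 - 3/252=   -  1 + 83/84  =  -  0.01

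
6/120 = 1/20 = 0.05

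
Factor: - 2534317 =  - 2534317^1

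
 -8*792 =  - 6336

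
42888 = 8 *5361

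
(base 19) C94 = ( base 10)4507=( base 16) 119b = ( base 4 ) 1012123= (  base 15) 1507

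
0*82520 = 0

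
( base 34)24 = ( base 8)110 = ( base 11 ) 66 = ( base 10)72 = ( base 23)33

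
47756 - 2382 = 45374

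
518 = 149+369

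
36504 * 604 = 22048416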